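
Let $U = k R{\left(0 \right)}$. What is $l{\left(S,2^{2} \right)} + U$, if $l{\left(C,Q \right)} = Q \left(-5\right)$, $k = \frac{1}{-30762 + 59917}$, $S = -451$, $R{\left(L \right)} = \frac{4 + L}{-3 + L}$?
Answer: $- \frac{1749304}{87465} \approx -20.0$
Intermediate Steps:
$R{\left(L \right)} = \frac{4 + L}{-3 + L}$
$k = \frac{1}{29155} \approx 3.4299 \cdot 10^{-5}$
$l{\left(C,Q \right)} = - 5 Q$
$U = - \frac{4}{87465}$ ($U = \frac{\frac{1}{-3 + 0} \left(4 + 0\right)}{29155} = \frac{\frac{1}{-3} \cdot 4}{29155} = \frac{\left(- \frac{1}{3}\right) 4}{29155} = \frac{1}{29155} \left(- \frac{4}{3}\right) = - \frac{4}{87465} \approx -4.5733 \cdot 10^{-5}$)
$l{\left(S,2^{2} \right)} + U = - 5 \cdot 2^{2} - \frac{4}{87465} = \left(-5\right) 4 - \frac{4}{87465} = -20 - \frac{4}{87465} = - \frac{1749304}{87465}$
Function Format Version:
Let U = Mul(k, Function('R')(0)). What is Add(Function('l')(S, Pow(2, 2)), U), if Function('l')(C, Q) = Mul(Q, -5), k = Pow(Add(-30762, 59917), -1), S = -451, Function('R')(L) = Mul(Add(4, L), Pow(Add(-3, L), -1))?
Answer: Rational(-1749304, 87465) ≈ -20.000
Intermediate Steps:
Function('R')(L) = Mul(Pow(Add(-3, L), -1), Add(4, L))
k = Rational(1, 29155) (k = Pow(29155, -1) = Rational(1, 29155) ≈ 3.4299e-5)
Function('l')(C, Q) = Mul(-5, Q)
U = Rational(-4, 87465) (U = Mul(Rational(1, 29155), Mul(Pow(Add(-3, 0), -1), Add(4, 0))) = Mul(Rational(1, 29155), Mul(Pow(-3, -1), 4)) = Mul(Rational(1, 29155), Mul(Rational(-1, 3), 4)) = Mul(Rational(1, 29155), Rational(-4, 3)) = Rational(-4, 87465) ≈ -4.5733e-5)
Add(Function('l')(S, Pow(2, 2)), U) = Add(Mul(-5, Pow(2, 2)), Rational(-4, 87465)) = Add(Mul(-5, 4), Rational(-4, 87465)) = Add(-20, Rational(-4, 87465)) = Rational(-1749304, 87465)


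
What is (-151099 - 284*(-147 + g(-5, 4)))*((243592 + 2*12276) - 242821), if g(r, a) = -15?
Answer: -2661219393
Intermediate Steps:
(-151099 - 284*(-147 + g(-5, 4)))*((243592 + 2*12276) - 242821) = (-151099 - 284*(-147 - 15))*((243592 + 2*12276) - 242821) = (-151099 - 284*(-162))*((243592 + 24552) - 242821) = (-151099 + 46008)*(268144 - 242821) = -105091*25323 = -2661219393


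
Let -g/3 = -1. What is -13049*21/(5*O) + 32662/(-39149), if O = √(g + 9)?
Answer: -32662/39149 - 91343*√3/10 ≈ -15822.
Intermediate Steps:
g = 3 (g = -3*(-1) = 3)
O = 2*√3 (O = √(3 + 9) = √12 = 2*√3 ≈ 3.4641)
-13049*21/(5*O) + 32662/(-39149) = -13049*7*√3/10 + 32662/(-39149) = -13049*7*√3/10 + 32662*(-1/39149) = -13049*7*√3/10 - 32662/39149 = -91343*√3/10 - 32662/39149 = -32662/39149 - 91343*√3/10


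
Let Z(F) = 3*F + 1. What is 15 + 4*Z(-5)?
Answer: -41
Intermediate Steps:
Z(F) = 1 + 3*F
15 + 4*Z(-5) = 15 + 4*(1 + 3*(-5)) = 15 + 4*(1 - 15) = 15 + 4*(-14) = 15 - 56 = -41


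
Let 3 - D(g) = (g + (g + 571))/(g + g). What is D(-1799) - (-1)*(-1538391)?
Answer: -5535123051/3598 ≈ -1.5384e+6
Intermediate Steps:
D(g) = 3 - (571 + 2*g)/(2*g) (D(g) = 3 - (g + (g + 571))/(g + g) = 3 - (g + (571 + g))/(2*g) = 3 - (571 + 2*g)*1/(2*g) = 3 - (571 + 2*g)/(2*g))
D(-1799) - (-1)*(-1538391) = (2 - 571/2/(-1799)) - (-1)*(-1538391) = (2 - 571/2*(-1/1799)) - 1*1538391 = (2 + 571/3598) - 1538391 = 7767/3598 - 1538391 = -5535123051/3598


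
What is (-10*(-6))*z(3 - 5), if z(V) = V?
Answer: -120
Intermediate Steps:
(-10*(-6))*z(3 - 5) = (-10*(-6))*(3 - 5) = 60*(-2) = -120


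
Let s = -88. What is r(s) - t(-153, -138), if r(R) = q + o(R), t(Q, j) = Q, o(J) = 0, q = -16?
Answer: 137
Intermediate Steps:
r(R) = -16 (r(R) = -16 + 0 = -16)
r(s) - t(-153, -138) = -16 - 1*(-153) = -16 + 153 = 137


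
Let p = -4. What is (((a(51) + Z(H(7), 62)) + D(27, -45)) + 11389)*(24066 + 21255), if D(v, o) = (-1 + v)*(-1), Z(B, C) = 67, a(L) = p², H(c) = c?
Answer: 518744166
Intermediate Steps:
a(L) = 16 (a(L) = (-4)² = 16)
D(v, o) = 1 - v
(((a(51) + Z(H(7), 62)) + D(27, -45)) + 11389)*(24066 + 21255) = (((16 + 67) + (1 - 1*27)) + 11389)*(24066 + 21255) = ((83 + (1 - 27)) + 11389)*45321 = ((83 - 26) + 11389)*45321 = (57 + 11389)*45321 = 11446*45321 = 518744166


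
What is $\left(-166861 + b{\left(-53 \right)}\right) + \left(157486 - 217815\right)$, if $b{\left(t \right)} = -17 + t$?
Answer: $-227260$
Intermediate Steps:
$\left(-166861 + b{\left(-53 \right)}\right) + \left(157486 - 217815\right) = \left(-166861 - 70\right) + \left(157486 - 217815\right) = -166931 - 60329 = -227260$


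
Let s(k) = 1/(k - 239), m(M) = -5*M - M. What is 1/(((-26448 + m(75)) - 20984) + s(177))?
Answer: -62/2968685 ≈ -2.0885e-5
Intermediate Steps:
m(M) = -6*M
s(k) = 1/(-239 + k)
1/(((-26448 + m(75)) - 20984) + s(177)) = 1/(((-26448 - 6*75) - 20984) + 1/(-239 + 177)) = 1/(((-26448 - 450) - 20984) + 1/(-62)) = 1/((-26898 - 20984) - 1/62) = 1/(-47882 - 1/62) = 1/(-2968685/62) = -62/2968685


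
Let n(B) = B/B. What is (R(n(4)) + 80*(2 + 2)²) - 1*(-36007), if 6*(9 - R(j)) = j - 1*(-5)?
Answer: 37295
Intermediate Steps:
n(B) = 1
R(j) = 49/6 - j/6 (R(j) = 9 - (j - 1*(-5))/6 = 9 - (j + 5)/6 = 9 - (5 + j)/6 = 9 + (-⅚ - j/6) = 49/6 - j/6)
(R(n(4)) + 80*(2 + 2)²) - 1*(-36007) = ((49/6 - ⅙*1) + 80*(2 + 2)²) - 1*(-36007) = ((49/6 - ⅙) + 80*4²) + 36007 = (8 + 80*16) + 36007 = (8 + 1280) + 36007 = 1288 + 36007 = 37295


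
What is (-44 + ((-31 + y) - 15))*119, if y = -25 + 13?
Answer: -12138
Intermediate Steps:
y = -12
(-44 + ((-31 + y) - 15))*119 = (-44 + ((-31 - 12) - 15))*119 = (-44 + (-43 - 15))*119 = (-44 - 58)*119 = -102*119 = -12138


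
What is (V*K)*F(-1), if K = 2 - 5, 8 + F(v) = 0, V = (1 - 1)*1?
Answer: 0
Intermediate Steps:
V = 0 (V = 0*1 = 0)
F(v) = -8 (F(v) = -8 + 0 = -8)
K = -3
(V*K)*F(-1) = (0*(-3))*(-8) = 0*(-8) = 0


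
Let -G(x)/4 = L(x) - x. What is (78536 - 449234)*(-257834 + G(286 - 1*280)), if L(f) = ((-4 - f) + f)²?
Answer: 95593376052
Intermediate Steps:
L(f) = 16 (L(f) = (-4)² = 16)
G(x) = -64 + 4*x (G(x) = -4*(16 - x) = -64 + 4*x)
(78536 - 449234)*(-257834 + G(286 - 1*280)) = (78536 - 449234)*(-257834 + (-64 + 4*(286 - 1*280))) = -370698*(-257834 + (-64 + 4*(286 - 280))) = -370698*(-257834 + (-64 + 4*6)) = -370698*(-257834 + (-64 + 24)) = -370698*(-257834 - 40) = -370698*(-257874) = 95593376052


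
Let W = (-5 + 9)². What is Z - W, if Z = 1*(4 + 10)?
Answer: -2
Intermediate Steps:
W = 16 (W = 4² = 16)
Z = 14 (Z = 1*14 = 14)
Z - W = 14 - 1*16 = 14 - 16 = -2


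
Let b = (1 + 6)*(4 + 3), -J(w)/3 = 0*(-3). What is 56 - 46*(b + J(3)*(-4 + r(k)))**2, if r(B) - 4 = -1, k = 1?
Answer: -110390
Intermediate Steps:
r(B) = 3 (r(B) = 4 - 1 = 3)
J(w) = 0 (J(w) = -0*(-3) = -3*0 = 0)
b = 49 (b = 7*7 = 49)
56 - 46*(b + J(3)*(-4 + r(k)))**2 = 56 - 46*(49 + 0*(-4 + 3))**2 = 56 - 46*(49 + 0*(-1))**2 = 56 - 46*(49 + 0)**2 = 56 - 46*49**2 = 56 - 46*2401 = 56 - 110446 = -110390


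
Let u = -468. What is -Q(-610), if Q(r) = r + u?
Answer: 1078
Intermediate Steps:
Q(r) = -468 + r (Q(r) = r - 468 = -468 + r)
-Q(-610) = -(-468 - 610) = -1*(-1078) = 1078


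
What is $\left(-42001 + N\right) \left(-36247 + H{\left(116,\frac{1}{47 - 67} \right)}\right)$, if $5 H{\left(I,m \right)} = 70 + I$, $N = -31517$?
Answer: $\frac{13310360382}{5} \approx 2.6621 \cdot 10^{9}$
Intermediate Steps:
$H{\left(I,m \right)} = 14 + \frac{I}{5}$ ($H{\left(I,m \right)} = \frac{70 + I}{5} = 14 + \frac{I}{5}$)
$\left(-42001 + N\right) \left(-36247 + H{\left(116,\frac{1}{47 - 67} \right)}\right) = \left(-42001 - 31517\right) \left(-36247 + \left(14 + \frac{1}{5} \cdot 116\right)\right) = - 73518 \left(-36247 + \left(14 + \frac{116}{5}\right)\right) = - 73518 \left(-36247 + \frac{186}{5}\right) = \left(-73518\right) \left(- \frac{181049}{5}\right) = \frac{13310360382}{5}$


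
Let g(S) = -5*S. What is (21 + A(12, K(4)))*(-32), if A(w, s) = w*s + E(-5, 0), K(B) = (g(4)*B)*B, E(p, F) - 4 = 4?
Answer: 121952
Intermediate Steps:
E(p, F) = 8 (E(p, F) = 4 + 4 = 8)
K(B) = -20*B² (K(B) = ((-5*4)*B)*B = (-20*B)*B = -20*B²)
A(w, s) = 8 + s*w (A(w, s) = w*s + 8 = s*w + 8 = 8 + s*w)
(21 + A(12, K(4)))*(-32) = (21 + (8 - 20*4²*12))*(-32) = (21 + (8 - 20*16*12))*(-32) = (21 + (8 - 320*12))*(-32) = (21 + (8 - 3840))*(-32) = (21 - 3832)*(-32) = -3811*(-32) = 121952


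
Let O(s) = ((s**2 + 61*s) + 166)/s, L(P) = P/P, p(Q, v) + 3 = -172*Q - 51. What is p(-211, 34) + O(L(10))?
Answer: 36466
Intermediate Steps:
p(Q, v) = -54 - 172*Q (p(Q, v) = -3 + (-172*Q - 51) = -3 + (-51 - 172*Q) = -54 - 172*Q)
L(P) = 1
O(s) = (166 + s**2 + 61*s)/s
p(-211, 34) + O(L(10)) = (-54 - 172*(-211)) + (61 + 1 + 166/1) = (-54 + 36292) + (61 + 1 + 166*1) = 36238 + (61 + 1 + 166) = 36238 + 228 = 36466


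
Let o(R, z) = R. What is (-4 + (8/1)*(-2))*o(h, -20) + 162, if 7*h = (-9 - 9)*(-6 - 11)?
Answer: -4986/7 ≈ -712.29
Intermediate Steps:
h = 306/7 (h = ((-9 - 9)*(-6 - 11))/7 = (-18*(-17))/7 = (⅐)*306 = 306/7 ≈ 43.714)
(-4 + (8/1)*(-2))*o(h, -20) + 162 = (-4 + (8/1)*(-2))*(306/7) + 162 = (-4 + (8*1)*(-2))*(306/7) + 162 = (-4 + 8*(-2))*(306/7) + 162 = (-4 - 16)*(306/7) + 162 = -20*306/7 + 162 = -6120/7 + 162 = -4986/7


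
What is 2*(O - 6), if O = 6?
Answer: 0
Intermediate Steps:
2*(O - 6) = 2*(6 - 6) = 2*0 = 0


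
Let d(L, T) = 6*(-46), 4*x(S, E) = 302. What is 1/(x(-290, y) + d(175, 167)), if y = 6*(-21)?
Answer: -2/401 ≈ -0.0049875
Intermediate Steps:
y = -126
x(S, E) = 151/2 (x(S, E) = (¼)*302 = 151/2)
d(L, T) = -276
1/(x(-290, y) + d(175, 167)) = 1/(151/2 - 276) = 1/(-401/2) = -2/401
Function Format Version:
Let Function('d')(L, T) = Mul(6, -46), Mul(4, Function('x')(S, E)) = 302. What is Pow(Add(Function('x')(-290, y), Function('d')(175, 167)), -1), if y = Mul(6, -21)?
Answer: Rational(-2, 401) ≈ -0.0049875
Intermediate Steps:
y = -126
Function('x')(S, E) = Rational(151, 2) (Function('x')(S, E) = Mul(Rational(1, 4), 302) = Rational(151, 2))
Function('d')(L, T) = -276
Pow(Add(Function('x')(-290, y), Function('d')(175, 167)), -1) = Pow(Add(Rational(151, 2), -276), -1) = Pow(Rational(-401, 2), -1) = Rational(-2, 401)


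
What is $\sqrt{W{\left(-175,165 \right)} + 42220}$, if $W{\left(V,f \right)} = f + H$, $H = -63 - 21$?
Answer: $\sqrt{42301} \approx 205.67$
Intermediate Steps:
$H = -84$ ($H = -63 - 21 = -84$)
$W{\left(V,f \right)} = -84 + f$ ($W{\left(V,f \right)} = f - 84 = -84 + f$)
$\sqrt{W{\left(-175,165 \right)} + 42220} = \sqrt{\left(-84 + 165\right) + 42220} = \sqrt{81 + 42220} = \sqrt{42301}$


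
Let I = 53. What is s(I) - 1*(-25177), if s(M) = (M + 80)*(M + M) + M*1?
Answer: 39328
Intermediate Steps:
s(M) = M + 2*M*(80 + M) (s(M) = (80 + M)*(2*M) + M = 2*M*(80 + M) + M = M + 2*M*(80 + M))
s(I) - 1*(-25177) = 53*(161 + 2*53) - 1*(-25177) = 53*(161 + 106) + 25177 = 53*267 + 25177 = 14151 + 25177 = 39328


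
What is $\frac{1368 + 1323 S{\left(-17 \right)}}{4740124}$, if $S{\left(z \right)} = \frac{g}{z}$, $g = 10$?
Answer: $\frac{5013}{40291054} \approx 0.00012442$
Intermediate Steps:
$S{\left(z \right)} = \frac{10}{z}$
$\frac{1368 + 1323 S{\left(-17 \right)}}{4740124} = \frac{1368 + 1323 \frac{10}{-17}}{4740124} = \left(1368 + 1323 \cdot 10 \left(- \frac{1}{17}\right)\right) \frac{1}{4740124} = \left(1368 + 1323 \left(- \frac{10}{17}\right)\right) \frac{1}{4740124} = \left(1368 - \frac{13230}{17}\right) \frac{1}{4740124} = \frac{10026}{17} \cdot \frac{1}{4740124} = \frac{5013}{40291054}$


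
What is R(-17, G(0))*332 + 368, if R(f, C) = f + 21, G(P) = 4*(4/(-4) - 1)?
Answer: 1696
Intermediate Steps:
G(P) = -8 (G(P) = 4*(4*(-1/4) - 1) = 4*(-1 - 1) = 4*(-2) = -8)
R(f, C) = 21 + f
R(-17, G(0))*332 + 368 = (21 - 17)*332 + 368 = 4*332 + 368 = 1328 + 368 = 1696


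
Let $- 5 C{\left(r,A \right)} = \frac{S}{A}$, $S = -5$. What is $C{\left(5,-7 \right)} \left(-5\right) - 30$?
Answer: $- \frac{205}{7} \approx -29.286$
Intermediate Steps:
$C{\left(r,A \right)} = \frac{1}{A}$ ($C{\left(r,A \right)} = - \frac{\left(-5\right) \frac{1}{A}}{5} = \frac{1}{A}$)
$C{\left(5,-7 \right)} \left(-5\right) - 30 = \frac{1}{-7} \left(-5\right) - 30 = \left(- \frac{1}{7}\right) \left(-5\right) - 30 = \frac{5}{7} - 30 = - \frac{205}{7}$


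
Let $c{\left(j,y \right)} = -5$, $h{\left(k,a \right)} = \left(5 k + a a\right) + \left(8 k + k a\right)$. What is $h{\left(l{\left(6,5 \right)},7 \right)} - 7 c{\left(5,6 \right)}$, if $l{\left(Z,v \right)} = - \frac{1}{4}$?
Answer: $79$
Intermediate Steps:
$l{\left(Z,v \right)} = - \frac{1}{4}$ ($l{\left(Z,v \right)} = \left(-1\right) \frac{1}{4} = - \frac{1}{4}$)
$h{\left(k,a \right)} = a^{2} + 13 k + a k$ ($h{\left(k,a \right)} = \left(5 k + a^{2}\right) + \left(8 k + a k\right) = \left(a^{2} + 5 k\right) + \left(8 k + a k\right) = a^{2} + 13 k + a k$)
$h{\left(l{\left(6,5 \right)},7 \right)} - 7 c{\left(5,6 \right)} = \left(7^{2} + 13 \left(- \frac{1}{4}\right) + 7 \left(- \frac{1}{4}\right)\right) - -35 = \left(49 - \frac{13}{4} - \frac{7}{4}\right) + 35 = 44 + 35 = 79$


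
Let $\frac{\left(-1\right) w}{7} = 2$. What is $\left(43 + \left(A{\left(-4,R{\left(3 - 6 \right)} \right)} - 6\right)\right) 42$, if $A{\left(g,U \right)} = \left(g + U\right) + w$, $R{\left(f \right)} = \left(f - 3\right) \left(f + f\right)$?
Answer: $2310$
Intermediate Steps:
$w = -14$ ($w = \left(-7\right) 2 = -14$)
$R{\left(f \right)} = 2 f \left(-3 + f\right)$ ($R{\left(f \right)} = \left(-3 + f\right) 2 f = 2 f \left(-3 + f\right)$)
$A{\left(g,U \right)} = -14 + U + g$ ($A{\left(g,U \right)} = \left(g + U\right) - 14 = \left(U + g\right) - 14 = -14 + U + g$)
$\left(43 + \left(A{\left(-4,R{\left(3 - 6 \right)} \right)} - 6\right)\right) 42 = \left(43 - \left(24 - 2 \left(3 - 6\right) \left(-3 + \left(3 - 6\right)\right)\right)\right) 42 = \left(43 - \left(24 + 6 \left(-3 - 3\right)\right)\right) 42 = \left(43 - -12\right) 42 = \left(43 + \left(18 - 6\right)\right) 42 = \left(43 + 12\right) 42 = 55 \cdot 42 = 2310$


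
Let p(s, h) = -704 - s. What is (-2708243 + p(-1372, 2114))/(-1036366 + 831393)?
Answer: 2707575/204973 ≈ 13.209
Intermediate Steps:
(-2708243 + p(-1372, 2114))/(-1036366 + 831393) = (-2708243 + (-704 - 1*(-1372)))/(-1036366 + 831393) = (-2708243 + (-704 + 1372))/(-204973) = (-2708243 + 668)*(-1/204973) = -2707575*(-1/204973) = 2707575/204973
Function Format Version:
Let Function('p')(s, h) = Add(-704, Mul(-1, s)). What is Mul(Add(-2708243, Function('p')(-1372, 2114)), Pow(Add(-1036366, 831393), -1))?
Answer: Rational(2707575, 204973) ≈ 13.209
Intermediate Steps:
Mul(Add(-2708243, Function('p')(-1372, 2114)), Pow(Add(-1036366, 831393), -1)) = Mul(Add(-2708243, Add(-704, Mul(-1, -1372))), Pow(Add(-1036366, 831393), -1)) = Mul(Add(-2708243, Add(-704, 1372)), Pow(-204973, -1)) = Mul(Add(-2708243, 668), Rational(-1, 204973)) = Mul(-2707575, Rational(-1, 204973)) = Rational(2707575, 204973)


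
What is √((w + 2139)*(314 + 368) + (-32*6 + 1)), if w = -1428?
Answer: √484711 ≈ 696.21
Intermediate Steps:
√((w + 2139)*(314 + 368) + (-32*6 + 1)) = √((-1428 + 2139)*(314 + 368) + (-32*6 + 1)) = √(711*682 + (-192 + 1)) = √(484902 - 191) = √484711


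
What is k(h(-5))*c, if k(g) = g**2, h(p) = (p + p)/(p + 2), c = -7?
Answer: -700/9 ≈ -77.778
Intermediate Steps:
h(p) = 2*p/(2 + p) (h(p) = (2*p)/(2 + p) = 2*p/(2 + p))
k(h(-5))*c = (2*(-5)/(2 - 5))**2*(-7) = (2*(-5)/(-3))**2*(-7) = (2*(-5)*(-1/3))**2*(-7) = (10/3)**2*(-7) = (100/9)*(-7) = -700/9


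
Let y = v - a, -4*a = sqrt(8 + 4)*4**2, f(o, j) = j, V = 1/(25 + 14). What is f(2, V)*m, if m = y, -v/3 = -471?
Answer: 471/13 + 8*sqrt(3)/39 ≈ 36.586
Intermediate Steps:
v = 1413 (v = -3*(-471) = 1413)
V = 1/39 ≈ 0.025641
a = -8*sqrt(3) (a = -sqrt(8 + 4)*4**2/4 = -sqrt(12)*16/4 = -2*sqrt(3)*16/4 = -8*sqrt(3) ≈ -13.856)
y = 1413 + 8*sqrt(3) (y = 1413 - (-8)*sqrt(3) = 1413 + 8*sqrt(3) ≈ 1426.9)
m = 1413 + 8*sqrt(3) ≈ 1426.9
f(2, V)*m = (1413 + 8*sqrt(3))/39 = 471/13 + 8*sqrt(3)/39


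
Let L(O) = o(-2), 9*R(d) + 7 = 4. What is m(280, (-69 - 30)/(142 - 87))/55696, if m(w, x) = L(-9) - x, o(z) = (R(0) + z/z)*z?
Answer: 7/835440 ≈ 8.3788e-6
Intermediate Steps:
R(d) = -1/3 (R(d) = -7/9 + (1/9)*4 = -7/9 + 4/9 = -1/3)
o(z) = 2*z/3 (o(z) = (-1/3 + z/z)*z = (-1/3 + 1)*z = 2*z/3)
L(O) = -4/3 (L(O) = (2/3)*(-2) = -4/3)
m(w, x) = -4/3 - x
m(280, (-69 - 30)/(142 - 87))/55696 = (-4/3 - (-69 - 30)/(142 - 87))/55696 = (-4/3 - (-99)/55)*(1/55696) = (-4/3 - 1*(-9/5))*(1/55696) = (-4/3 + 9/5)*(1/55696) = (7/15)*(1/55696) = 7/835440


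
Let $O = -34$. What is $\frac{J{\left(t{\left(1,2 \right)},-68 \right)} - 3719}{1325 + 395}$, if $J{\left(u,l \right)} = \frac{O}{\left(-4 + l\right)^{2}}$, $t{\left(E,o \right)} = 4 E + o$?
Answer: $- \frac{1927933}{891648} \approx -2.1622$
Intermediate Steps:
$t{\left(E,o \right)} = o + 4 E$
$J{\left(u,l \right)} = - \frac{34}{\left(-4 + l\right)^{2}}$
$\frac{J{\left(t{\left(1,2 \right)},-68 \right)} - 3719}{1325 + 395} = \frac{- \frac{34}{\left(-4 - 68\right)^{2}} - 3719}{1325 + 395} = \frac{- \frac{34}{5184} - 3719}{1720} = \left(\left(-34\right) \frac{1}{5184} - 3719\right) \frac{1}{1720} = \left(- \frac{17}{2592} - 3719\right) \frac{1}{1720} = \left(- \frac{9639665}{2592}\right) \frac{1}{1720} = - \frac{1927933}{891648}$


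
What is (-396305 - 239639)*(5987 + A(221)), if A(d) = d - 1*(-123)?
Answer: -4026161464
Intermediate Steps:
A(d) = 123 + d (A(d) = d + 123 = 123 + d)
(-396305 - 239639)*(5987 + A(221)) = (-396305 - 239639)*(5987 + (123 + 221)) = -635944*(5987 + 344) = -635944*6331 = -4026161464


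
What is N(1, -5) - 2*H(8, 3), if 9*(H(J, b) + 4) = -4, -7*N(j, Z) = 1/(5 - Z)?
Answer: 5591/630 ≈ 8.8746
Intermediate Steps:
N(j, Z) = -1/(7*(5 - Z))
H(J, b) = -40/9 (H(J, b) = -4 + (⅑)*(-4) = -4 - 4/9 = -40/9)
N(1, -5) - 2*H(8, 3) = 1/(7*(-5 - 5)) - 2*(-40/9) = (⅐)/(-10) + 80/9 = (⅐)*(-⅒) + 80/9 = -1/70 + 80/9 = 5591/630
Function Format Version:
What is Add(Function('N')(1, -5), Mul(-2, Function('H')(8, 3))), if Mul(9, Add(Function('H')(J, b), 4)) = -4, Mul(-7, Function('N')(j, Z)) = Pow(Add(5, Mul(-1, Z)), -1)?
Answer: Rational(5591, 630) ≈ 8.8746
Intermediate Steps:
Function('N')(j, Z) = Mul(Rational(-1, 7), Pow(Add(5, Mul(-1, Z)), -1))
Function('H')(J, b) = Rational(-40, 9) (Function('H')(J, b) = Add(-4, Mul(Rational(1, 9), -4)) = Add(-4, Rational(-4, 9)) = Rational(-40, 9))
Add(Function('N')(1, -5), Mul(-2, Function('H')(8, 3))) = Add(Mul(Rational(1, 7), Pow(Add(-5, -5), -1)), Mul(-2, Rational(-40, 9))) = Add(Mul(Rational(1, 7), Pow(-10, -1)), Rational(80, 9)) = Add(Mul(Rational(1, 7), Rational(-1, 10)), Rational(80, 9)) = Add(Rational(-1, 70), Rational(80, 9)) = Rational(5591, 630)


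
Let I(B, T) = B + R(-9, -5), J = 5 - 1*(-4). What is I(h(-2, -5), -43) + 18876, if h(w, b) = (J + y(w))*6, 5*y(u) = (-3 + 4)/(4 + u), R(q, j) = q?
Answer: 94608/5 ≈ 18922.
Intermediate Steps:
J = 9 (J = 5 + 4 = 9)
y(u) = 1/(5*(4 + u)) (y(u) = ((-3 + 4)/(4 + u))/5 = (1/(4 + u))/5 = 1/(5*(4 + u)))
h(w, b) = 54 + 6/(5*(4 + w)) (h(w, b) = (9 + 1/(5*(4 + w)))*6 = 54 + 6/(5*(4 + w)))
I(B, T) = -9 + B (I(B, T) = B - 9 = -9 + B)
I(h(-2, -5), -43) + 18876 = (-9 + 6*(181 + 45*(-2))/(5*(4 - 2))) + 18876 = (-9 + (6/5)*(181 - 90)/2) + 18876 = (-9 + (6/5)*(1/2)*91) + 18876 = (-9 + 273/5) + 18876 = 228/5 + 18876 = 94608/5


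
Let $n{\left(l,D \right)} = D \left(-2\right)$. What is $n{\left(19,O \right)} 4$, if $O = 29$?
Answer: $-232$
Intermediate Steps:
$n{\left(l,D \right)} = - 2 D$
$n{\left(19,O \right)} 4 = \left(-2\right) 29 \cdot 4 = \left(-58\right) 4 = -232$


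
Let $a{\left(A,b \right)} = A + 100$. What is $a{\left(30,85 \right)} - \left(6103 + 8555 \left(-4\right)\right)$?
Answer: $28247$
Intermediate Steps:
$a{\left(A,b \right)} = 100 + A$
$a{\left(30,85 \right)} - \left(6103 + 8555 \left(-4\right)\right) = \left(100 + 30\right) - \left(6103 + 8555 \left(-4\right)\right) = 130 - \left(6103 - 34220\right) = 130 - -28117 = 130 + 28117 = 28247$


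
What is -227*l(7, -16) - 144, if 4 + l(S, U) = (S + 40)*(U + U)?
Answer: 342172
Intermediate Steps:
l(S, U) = -4 + 2*U*(40 + S) (l(S, U) = -4 + (S + 40)*(U + U) = -4 + (40 + S)*(2*U) = -4 + 2*U*(40 + S))
-227*l(7, -16) - 144 = -227*(-4 + 80*(-16) + 2*7*(-16)) - 144 = -227*(-4 - 1280 - 224) - 144 = -227*(-1508) - 144 = 342316 - 144 = 342172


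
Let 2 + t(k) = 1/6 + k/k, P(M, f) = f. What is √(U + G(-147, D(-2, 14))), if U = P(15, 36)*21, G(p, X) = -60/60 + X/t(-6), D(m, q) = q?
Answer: √18455/5 ≈ 27.170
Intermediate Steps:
t(k) = -⅚ (t(k) = -2 + (1/6 + k/k) = -2 + (1*(⅙) + 1) = -2 + (⅙ + 1) = -2 + 7/6 = -⅚)
G(p, X) = -1 - 6*X/5 (G(p, X) = -60/60 + X/(-⅚) = -60*1/60 + X*(-6/5) = -1 - 6*X/5)
U = 756 (U = 36*21 = 756)
√(U + G(-147, D(-2, 14))) = √(756 + (-1 - 6/5*14)) = √(756 + (-1 - 84/5)) = √(756 - 89/5) = √(3691/5) = √18455/5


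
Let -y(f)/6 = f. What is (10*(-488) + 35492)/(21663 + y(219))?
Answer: 10204/6783 ≈ 1.5043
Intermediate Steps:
y(f) = -6*f
(10*(-488) + 35492)/(21663 + y(219)) = (10*(-488) + 35492)/(21663 - 6*219) = (-4880 + 35492)/(21663 - 1314) = 30612/20349 = 30612*(1/20349) = 10204/6783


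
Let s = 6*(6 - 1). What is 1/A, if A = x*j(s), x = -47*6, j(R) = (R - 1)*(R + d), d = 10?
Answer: -1/327120 ≈ -3.0570e-6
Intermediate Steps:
s = 30 (s = 6*5 = 30)
j(R) = (-1 + R)*(10 + R) (j(R) = (R - 1)*(R + 10) = (-1 + R)*(10 + R))
x = -282
A = -327120 (A = -282*(-10 + 30² + 9*30) = -282*(-10 + 900 + 270) = -282*1160 = -327120)
1/A = 1/(-327120) = -1/327120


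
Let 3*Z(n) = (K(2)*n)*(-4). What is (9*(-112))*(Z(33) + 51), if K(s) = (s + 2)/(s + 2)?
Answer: -7056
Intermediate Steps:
K(s) = 1 (K(s) = (2 + s)/(2 + s) = 1)
Z(n) = -4*n/3 (Z(n) = ((1*n)*(-4))/3 = (n*(-4))/3 = (-4*n)/3 = -4*n/3)
(9*(-112))*(Z(33) + 51) = (9*(-112))*(-4/3*33 + 51) = -1008*(-44 + 51) = -1008*7 = -7056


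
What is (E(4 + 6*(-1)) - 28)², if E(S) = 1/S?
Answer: 3249/4 ≈ 812.25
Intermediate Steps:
(E(4 + 6*(-1)) - 28)² = (1/(4 + 6*(-1)) - 28)² = (1/(4 - 6) - 28)² = (1/(-2) - 28)² = (-½ - 28)² = (-57/2)² = 3249/4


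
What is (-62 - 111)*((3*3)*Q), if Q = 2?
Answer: -3114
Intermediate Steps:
(-62 - 111)*((3*3)*Q) = (-62 - 111)*((3*3)*2) = -1557*2 = -173*18 = -3114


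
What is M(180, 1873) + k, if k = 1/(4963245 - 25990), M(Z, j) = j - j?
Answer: 1/4937255 ≈ 2.0254e-7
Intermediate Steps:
M(Z, j) = 0
k = 1/4937255 ≈ 2.0254e-7
M(180, 1873) + k = 0 + 1/4937255 = 1/4937255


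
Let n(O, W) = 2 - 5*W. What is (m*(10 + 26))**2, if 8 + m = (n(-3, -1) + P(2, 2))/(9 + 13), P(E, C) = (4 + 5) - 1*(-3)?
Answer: 7986276/121 ≈ 66002.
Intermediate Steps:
P(E, C) = 12 (P(E, C) = 9 + 3 = 12)
m = -157/22 (m = -8 + ((2 - 5*(-1)) + 12)/(9 + 13) = -8 + ((2 + 5) + 12)/22 = -8 + (7 + 12)*(1/22) = -8 + 19*(1/22) = -8 + 19/22 = -157/22 ≈ -7.1364)
(m*(10 + 26))**2 = (-157*(10 + 26)/22)**2 = (-157/22*36)**2 = (-2826/11)**2 = 7986276/121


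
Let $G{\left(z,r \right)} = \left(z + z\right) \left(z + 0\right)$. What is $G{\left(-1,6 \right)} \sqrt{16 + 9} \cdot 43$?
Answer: $430$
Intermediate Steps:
$G{\left(z,r \right)} = 2 z^{2}$ ($G{\left(z,r \right)} = 2 z z = 2 z^{2}$)
$G{\left(-1,6 \right)} \sqrt{16 + 9} \cdot 43 = 2 \left(-1\right)^{2} \sqrt{16 + 9} \cdot 43 = 2 \cdot 1 \sqrt{25} \cdot 43 = 2 \cdot 5 \cdot 43 = 10 \cdot 43 = 430$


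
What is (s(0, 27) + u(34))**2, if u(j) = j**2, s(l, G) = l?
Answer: 1336336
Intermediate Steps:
(s(0, 27) + u(34))**2 = (0 + 34**2)**2 = (0 + 1156)**2 = 1156**2 = 1336336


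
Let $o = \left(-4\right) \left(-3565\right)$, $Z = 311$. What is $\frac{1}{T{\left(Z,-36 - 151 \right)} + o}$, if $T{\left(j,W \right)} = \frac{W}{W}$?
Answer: $\frac{1}{14261} \approx 7.0121 \cdot 10^{-5}$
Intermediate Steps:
$o = 14260$
$T{\left(j,W \right)} = 1$
$\frac{1}{T{\left(Z,-36 - 151 \right)} + o} = \frac{1}{1 + 14260} = \frac{1}{14261}$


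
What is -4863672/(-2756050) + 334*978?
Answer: 40921550376/125275 ≈ 3.2665e+5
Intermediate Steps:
-4863672/(-2756050) + 334*978 = -4863672*(-1/2756050) + 326652 = 221076/125275 + 326652 = 40921550376/125275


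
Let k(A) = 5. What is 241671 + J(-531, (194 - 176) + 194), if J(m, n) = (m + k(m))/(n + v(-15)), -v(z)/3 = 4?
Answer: 24166837/100 ≈ 2.4167e+5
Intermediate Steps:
v(z) = -12 (v(z) = -3*4 = -12)
J(m, n) = (5 + m)/(-12 + n) (J(m, n) = (m + 5)/(n - 12) = (5 + m)/(-12 + n))
241671 + J(-531, (194 - 176) + 194) = 241671 + (5 - 531)/(-12 + ((194 - 176) + 194)) = 241671 - 526/(-12 + (18 + 194)) = 241671 - 526/(-12 + 212) = 241671 - 526/200 = 241671 + (1/200)*(-526) = 241671 - 263/100 = 24166837/100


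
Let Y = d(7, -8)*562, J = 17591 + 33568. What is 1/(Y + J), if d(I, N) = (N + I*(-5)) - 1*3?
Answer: 1/25307 ≈ 3.9515e-5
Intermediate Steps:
d(I, N) = -3 + N - 5*I (d(I, N) = (N - 5*I) - 3 = -3 + N - 5*I)
J = 51159
Y = -25852 (Y = (-3 - 8 - 5*7)*562 = (-3 - 8 - 35)*562 = -46*562 = -25852)
1/(Y + J) = 1/(-25852 + 51159) = 1/25307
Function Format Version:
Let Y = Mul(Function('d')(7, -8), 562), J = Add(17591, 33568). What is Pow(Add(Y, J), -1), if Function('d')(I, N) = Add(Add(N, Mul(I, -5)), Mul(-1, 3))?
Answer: Rational(1, 25307) ≈ 3.9515e-5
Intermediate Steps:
Function('d')(I, N) = Add(-3, N, Mul(-5, I)) (Function('d')(I, N) = Add(Add(N, Mul(-5, I)), -3) = Add(-3, N, Mul(-5, I)))
J = 51159
Y = -25852 (Y = Mul(Add(-3, -8, Mul(-5, 7)), 562) = Mul(Add(-3, -8, -35), 562) = Mul(-46, 562) = -25852)
Pow(Add(Y, J), -1) = Pow(Add(-25852, 51159), -1) = Pow(25307, -1) = Rational(1, 25307)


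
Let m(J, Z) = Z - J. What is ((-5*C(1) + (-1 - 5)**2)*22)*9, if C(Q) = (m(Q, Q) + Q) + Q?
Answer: 5148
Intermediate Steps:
C(Q) = 2*Q (C(Q) = ((Q - Q) + Q) + Q = (0 + Q) + Q = Q + Q = 2*Q)
((-5*C(1) + (-1 - 5)**2)*22)*9 = ((-10 + (-1 - 5)**2)*22)*9 = ((-5*2 + (-6)**2)*22)*9 = ((-10 + 36)*22)*9 = (26*22)*9 = 572*9 = 5148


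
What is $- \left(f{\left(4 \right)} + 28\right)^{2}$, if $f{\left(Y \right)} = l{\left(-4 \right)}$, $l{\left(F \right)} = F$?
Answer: $-576$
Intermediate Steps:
$f{\left(Y \right)} = -4$
$- \left(f{\left(4 \right)} + 28\right)^{2} = - \left(-4 + 28\right)^{2} = - 24^{2} = \left(-1\right) 576 = -576$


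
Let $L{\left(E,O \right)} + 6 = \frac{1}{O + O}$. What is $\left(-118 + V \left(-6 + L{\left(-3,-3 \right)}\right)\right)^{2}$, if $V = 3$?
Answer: $\frac{95481}{4} \approx 23870.0$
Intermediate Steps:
$L{\left(E,O \right)} = -6 + \frac{1}{2 O}$ ($L{\left(E,O \right)} = -6 + \frac{1}{O + O} = -6 + \frac{1}{2 O}$)
$\left(-118 + V \left(-6 + L{\left(-3,-3 \right)}\right)\right)^{2} = \left(-118 + 3 \left(-6 - \left(6 - \frac{1}{2 \left(-3\right)}\right)\right)\right)^{2} = \left(-118 + 3 \left(-6 + \left(-6 + \frac{1}{2} \left(- \frac{1}{3}\right)\right)\right)\right)^{2} = \left(-118 + 3 \left(-6 - \frac{37}{6}\right)\right)^{2} = \left(-118 + 3 \left(- \frac{73}{6}\right)\right)^{2} = \left(-118 - \frac{73}{2}\right)^{2} = \left(- \frac{309}{2}\right)^{2} = \frac{95481}{4}$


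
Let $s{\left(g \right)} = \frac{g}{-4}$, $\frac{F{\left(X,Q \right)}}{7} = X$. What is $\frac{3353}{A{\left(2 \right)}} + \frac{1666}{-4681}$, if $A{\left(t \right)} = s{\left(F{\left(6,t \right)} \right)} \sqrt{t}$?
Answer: $- \frac{1666}{4681} - \frac{479 \sqrt{2}}{3} \approx -226.16$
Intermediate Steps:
$F{\left(X,Q \right)} = 7 X$
$s{\left(g \right)} = - \frac{g}{4}$ ($s{\left(g \right)} = g \left(- \frac{1}{4}\right) = - \frac{g}{4}$)
$A{\left(t \right)} = - \frac{21 \sqrt{t}}{2}$ ($A{\left(t \right)} = - \frac{7 \cdot 6}{4} \sqrt{t} = \left(- \frac{1}{4}\right) 42 \sqrt{t} = - \frac{21 \sqrt{t}}{2}$)
$\frac{3353}{A{\left(2 \right)}} + \frac{1666}{-4681} = \frac{3353}{\left(- \frac{21}{2}\right) \sqrt{2}} + \frac{1666}{-4681} = 3353 \left(- \frac{\sqrt{2}}{21}\right) + 1666 \left(- \frac{1}{4681}\right) = - \frac{479 \sqrt{2}}{3} - \frac{1666}{4681} = - \frac{1666}{4681} - \frac{479 \sqrt{2}}{3}$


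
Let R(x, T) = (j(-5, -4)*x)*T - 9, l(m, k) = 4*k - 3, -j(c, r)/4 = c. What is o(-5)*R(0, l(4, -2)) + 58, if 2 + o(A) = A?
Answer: 121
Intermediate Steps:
j(c, r) = -4*c
l(m, k) = -3 + 4*k
R(x, T) = -9 + 20*T*x (R(x, T) = ((-4*(-5))*x)*T - 9 = (20*x)*T - 9 = 20*T*x - 9 = -9 + 20*T*x)
o(A) = -2 + A
o(-5)*R(0, l(4, -2)) + 58 = (-2 - 5)*(-9 + 20*(-3 + 4*(-2))*0) + 58 = -7*(-9 + 20*(-3 - 8)*0) + 58 = -7*(-9 + 20*(-11)*0) + 58 = -7*(-9 + 0) + 58 = -7*(-9) + 58 = 63 + 58 = 121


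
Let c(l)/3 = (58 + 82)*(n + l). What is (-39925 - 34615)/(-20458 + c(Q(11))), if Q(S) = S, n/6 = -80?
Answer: 37270/108719 ≈ 0.34281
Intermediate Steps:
n = -480 (n = 6*(-80) = -480)
c(l) = -201600 + 420*l (c(l) = 3*((58 + 82)*(-480 + l)) = 3*(140*(-480 + l)) = 3*(-67200 + 140*l) = -201600 + 420*l)
(-39925 - 34615)/(-20458 + c(Q(11))) = (-39925 - 34615)/(-20458 + (-201600 + 420*11)) = -74540/(-20458 + (-201600 + 4620)) = -74540/(-20458 - 196980) = -74540/(-217438) = -74540*(-1/217438) = 37270/108719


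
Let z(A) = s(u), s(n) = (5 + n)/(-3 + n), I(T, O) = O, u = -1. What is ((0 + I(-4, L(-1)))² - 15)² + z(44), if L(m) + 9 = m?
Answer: 7224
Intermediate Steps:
L(m) = -9 + m
s(n) = (5 + n)/(-3 + n)
z(A) = -1 (z(A) = (5 - 1)/(-3 - 1) = 4/(-4) = -¼*4 = -1)
((0 + I(-4, L(-1)))² - 15)² + z(44) = ((0 + (-9 - 1))² - 15)² - 1 = ((0 - 10)² - 15)² - 1 = ((-10)² - 15)² - 1 = (100 - 15)² - 1 = 85² - 1 = 7225 - 1 = 7224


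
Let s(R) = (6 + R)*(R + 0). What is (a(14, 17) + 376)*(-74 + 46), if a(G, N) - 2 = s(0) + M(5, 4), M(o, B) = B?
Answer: -10696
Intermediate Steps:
s(R) = R*(6 + R) (s(R) = (6 + R)*R = R*(6 + R))
a(G, N) = 6 (a(G, N) = 2 + (0*(6 + 0) + 4) = 2 + (0*6 + 4) = 2 + (0 + 4) = 2 + 4 = 6)
(a(14, 17) + 376)*(-74 + 46) = (6 + 376)*(-74 + 46) = 382*(-28) = -10696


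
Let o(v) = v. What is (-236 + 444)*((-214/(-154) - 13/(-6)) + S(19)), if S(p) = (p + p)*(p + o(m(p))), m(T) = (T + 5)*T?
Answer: 867437272/231 ≈ 3.7551e+6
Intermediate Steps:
m(T) = T*(5 + T) (m(T) = (5 + T)*T = T*(5 + T))
S(p) = 2*p*(p + p*(5 + p)) (S(p) = (p + p)*(p + p*(5 + p)) = (2*p)*(p + p*(5 + p)) = 2*p*(p + p*(5 + p)))
(-236 + 444)*((-214/(-154) - 13/(-6)) + S(19)) = (-236 + 444)*((-214/(-154) - 13/(-6)) + 2*19²*(6 + 19)) = 208*((-214*(-1/154) - 13*(-⅙)) + 2*361*25) = 208*((107/77 + 13/6) + 18050) = 208*(1643/462 + 18050) = 208*(8340743/462) = 867437272/231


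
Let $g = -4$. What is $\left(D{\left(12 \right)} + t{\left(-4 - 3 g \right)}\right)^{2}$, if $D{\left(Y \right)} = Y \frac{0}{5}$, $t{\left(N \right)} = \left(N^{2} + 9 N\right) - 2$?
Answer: $17956$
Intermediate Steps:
$t{\left(N \right)} = -2 + N^{2} + 9 N$
$D{\left(Y \right)} = 0$ ($D{\left(Y \right)} = Y 0 \cdot \frac{1}{5} = Y 0 = 0$)
$\left(D{\left(12 \right)} + t{\left(-4 - 3 g \right)}\right)^{2} = \left(0 + \left(-2 + \left(-4 - -12\right)^{2} + 9 \left(-4 - -12\right)\right)\right)^{2} = \left(0 + \left(-2 + \left(-4 + 12\right)^{2} + 9 \left(-4 + 12\right)\right)\right)^{2} = \left(0 + \left(-2 + 8^{2} + 9 \cdot 8\right)\right)^{2} = \left(0 + \left(-2 + 64 + 72\right)\right)^{2} = \left(0 + 134\right)^{2} = 134^{2} = 17956$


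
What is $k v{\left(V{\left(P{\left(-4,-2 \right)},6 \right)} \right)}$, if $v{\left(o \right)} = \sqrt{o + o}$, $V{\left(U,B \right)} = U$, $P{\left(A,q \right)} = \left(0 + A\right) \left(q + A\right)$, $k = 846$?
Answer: $3384 \sqrt{3} \approx 5861.3$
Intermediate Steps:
$P{\left(A,q \right)} = A \left(A + q\right)$
$v{\left(o \right)} = \sqrt{2} \sqrt{o}$ ($v{\left(o \right)} = \sqrt{2 o} = \sqrt{2} \sqrt{o}$)
$k v{\left(V{\left(P{\left(-4,-2 \right)},6 \right)} \right)} = 846 \sqrt{2} \sqrt{- 4 \left(-4 - 2\right)} = 846 \sqrt{2} \sqrt{\left(-4\right) \left(-6\right)} = 846 \sqrt{2} \sqrt{24} = 846 \sqrt{2} \cdot 2 \sqrt{6} = 846 \cdot 4 \sqrt{3} = 3384 \sqrt{3}$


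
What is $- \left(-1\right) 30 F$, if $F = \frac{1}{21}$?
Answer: $\frac{10}{7} \approx 1.4286$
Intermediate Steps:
$F = \frac{1}{21} \approx 0.047619$
$- \left(-1\right) 30 F = - \frac{\left(-1\right) 30}{21} = - \frac{-30}{21} = \left(-1\right) \left(- \frac{10}{7}\right) = \frac{10}{7}$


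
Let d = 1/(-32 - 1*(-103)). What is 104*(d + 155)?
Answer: 1144624/71 ≈ 16121.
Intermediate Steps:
d = 1/71 (d = 1/(-32 + 103) = 1/71 ≈ 0.014085)
104*(d + 155) = 104*(1/71 + 155) = 104*(11006/71) = 1144624/71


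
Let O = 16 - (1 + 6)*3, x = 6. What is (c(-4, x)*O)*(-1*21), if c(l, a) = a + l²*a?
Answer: 10710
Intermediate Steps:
c(l, a) = a + a*l²
O = -5 (O = 16 - 7*3 = 16 - 1*21 = 16 - 21 = -5)
(c(-4, x)*O)*(-1*21) = ((6*(1 + (-4)²))*(-5))*(-1*21) = ((6*(1 + 16))*(-5))*(-21) = ((6*17)*(-5))*(-21) = (102*(-5))*(-21) = -510*(-21) = 10710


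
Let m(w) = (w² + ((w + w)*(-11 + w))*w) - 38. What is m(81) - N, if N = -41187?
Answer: 966250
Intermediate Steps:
m(w) = -38 + w² + 2*w²*(-11 + w) (m(w) = (w² + ((2*w)*(-11 + w))*w) - 38 = (w² + (2*w*(-11 + w))*w) - 38 = (w² + 2*w²*(-11 + w)) - 38 = -38 + w² + 2*w²*(-11 + w))
m(81) - N = (-38 - 21*81² + 2*81³) - 1*(-41187) = (-38 - 21*6561 + 2*531441) + 41187 = (-38 - 137781 + 1062882) + 41187 = 925063 + 41187 = 966250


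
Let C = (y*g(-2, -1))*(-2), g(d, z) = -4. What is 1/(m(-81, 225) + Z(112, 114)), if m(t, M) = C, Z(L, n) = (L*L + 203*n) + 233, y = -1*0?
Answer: 1/35919 ≈ 2.7840e-5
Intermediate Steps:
y = 0
Z(L, n) = 233 + L² + 203*n (Z(L, n) = (L² + 203*n) + 233 = 233 + L² + 203*n)
C = 0 (C = (0*(-4))*(-2) = 0*(-2) = 0)
m(t, M) = 0
1/(m(-81, 225) + Z(112, 114)) = 1/(0 + (233 + 112² + 203*114)) = 1/(0 + (233 + 12544 + 23142)) = 1/(0 + 35919) = 1/35919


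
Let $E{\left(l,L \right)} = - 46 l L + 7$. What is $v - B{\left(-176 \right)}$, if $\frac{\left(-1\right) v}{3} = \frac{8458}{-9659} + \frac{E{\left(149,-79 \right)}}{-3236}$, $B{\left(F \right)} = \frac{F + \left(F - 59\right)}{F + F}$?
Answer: $\frac{1384757250039}{2750574112} \approx 503.44$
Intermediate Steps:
$B{\left(F \right)} = \frac{-59 + 2 F}{2 F}$ ($B{\left(F \right)} = \frac{F + \left(F - 59\right)}{2 F} = \left(F + \left(-59 + F\right)\right) \frac{1}{2 F} = \left(-59 + 2 F\right) \frac{1}{2 F} = \frac{-59 + 2 F}{2 F}$)
$E{\left(l,L \right)} = 7 - 46 L l$ ($E{\left(l,L \right)} = - 46 L l + 7 = 7 - 46 L l$)
$v = \frac{15772373385}{31256524}$ ($v = - 3 \left(\frac{8458}{-9659} + \frac{7 - \left(-3634\right) 149}{-3236}\right) = - 3 \left(8458 \left(- \frac{1}{9659}\right) + \left(7 + 541466\right) \left(- \frac{1}{3236}\right)\right) = - 3 \left(- \frac{8458}{9659} + 541473 \left(- \frac{1}{3236}\right)\right) = - 3 \left(- \frac{8458}{9659} - \frac{541473}{3236}\right) = \left(-3\right) \left(- \frac{5257457795}{31256524}\right) = \frac{15772373385}{31256524} \approx 504.61$)
$v - B{\left(-176 \right)} = \frac{15772373385}{31256524} - \frac{- \frac{59}{2} - 176}{-176} = \frac{15772373385}{31256524} - \left(- \frac{1}{176}\right) \left(- \frac{411}{2}\right) = \frac{15772373385}{31256524} - \frac{411}{352} = \frac{1384757250039}{2750574112}$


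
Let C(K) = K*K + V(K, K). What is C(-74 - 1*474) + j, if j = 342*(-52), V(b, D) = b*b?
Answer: 582824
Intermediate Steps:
V(b, D) = b²
C(K) = 2*K² (C(K) = K*K + K² = K² + K² = 2*K²)
j = -17784
C(-74 - 1*474) + j = 2*(-74 - 1*474)² - 17784 = 2*(-74 - 474)² - 17784 = 2*(-548)² - 17784 = 2*300304 - 17784 = 600608 - 17784 = 582824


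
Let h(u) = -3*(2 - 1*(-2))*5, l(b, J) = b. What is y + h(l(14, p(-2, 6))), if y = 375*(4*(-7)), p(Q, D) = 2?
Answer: -10560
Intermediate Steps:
y = -10500 (y = 375*(-28) = -10500)
h(u) = -60 (h(u) = -3*(2 + 2)*5 = -3*4*5 = -12*5 = -60)
y + h(l(14, p(-2, 6))) = -10500 - 60 = -10560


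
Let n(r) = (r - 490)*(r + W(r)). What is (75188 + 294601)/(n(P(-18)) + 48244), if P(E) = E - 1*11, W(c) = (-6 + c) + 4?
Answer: 369789/79384 ≈ 4.6582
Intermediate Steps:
W(c) = -2 + c
P(E) = -11 + E (P(E) = E - 11 = -11 + E)
n(r) = (-490 + r)*(-2 + 2*r) (n(r) = (r - 490)*(r + (-2 + r)) = (-490 + r)*(-2 + 2*r))
(75188 + 294601)/(n(P(-18)) + 48244) = (75188 + 294601)/((980 - 982*(-11 - 18) + 2*(-11 - 18)²) + 48244) = 369789/((980 - 982*(-29) + 2*(-29)²) + 48244) = 369789/((980 + 28478 + 2*841) + 48244) = 369789/((980 + 28478 + 1682) + 48244) = 369789/(31140 + 48244) = 369789/79384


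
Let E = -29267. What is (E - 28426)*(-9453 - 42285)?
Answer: 2984920434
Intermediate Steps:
(E - 28426)*(-9453 - 42285) = (-29267 - 28426)*(-9453 - 42285) = -57693*(-51738) = 2984920434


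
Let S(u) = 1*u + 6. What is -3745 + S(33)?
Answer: -3706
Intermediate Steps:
S(u) = 6 + u (S(u) = u + 6 = 6 + u)
-3745 + S(33) = -3745 + (6 + 33) = -3745 + 39 = -3706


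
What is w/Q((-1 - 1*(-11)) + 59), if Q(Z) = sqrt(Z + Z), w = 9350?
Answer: 4675*sqrt(138)/69 ≈ 795.92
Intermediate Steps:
Q(Z) = sqrt(2)*sqrt(Z) (Q(Z) = sqrt(2*Z) = sqrt(2)*sqrt(Z))
w/Q((-1 - 1*(-11)) + 59) = 9350/((sqrt(2)*sqrt((-1 - 1*(-11)) + 59))) = 9350/((sqrt(2)*sqrt((-1 + 11) + 59))) = 9350/((sqrt(2)*sqrt(10 + 59))) = 9350/((sqrt(2)*sqrt(69))) = 9350/(sqrt(138)) = 9350*(sqrt(138)/138) = 4675*sqrt(138)/69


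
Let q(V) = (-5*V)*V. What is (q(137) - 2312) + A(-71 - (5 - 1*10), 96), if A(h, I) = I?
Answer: -96061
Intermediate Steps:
q(V) = -5*V**2
(q(137) - 2312) + A(-71 - (5 - 1*10), 96) = (-5*137**2 - 2312) + 96 = (-5*18769 - 2312) + 96 = (-93845 - 2312) + 96 = -96157 + 96 = -96061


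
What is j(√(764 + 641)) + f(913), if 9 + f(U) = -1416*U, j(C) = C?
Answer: -1292817 + √1405 ≈ -1.2928e+6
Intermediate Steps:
f(U) = -9 - 1416*U
j(√(764 + 641)) + f(913) = √(764 + 641) + (-9 - 1416*913) = √1405 + (-9 - 1292808) = √1405 - 1292817 = -1292817 + √1405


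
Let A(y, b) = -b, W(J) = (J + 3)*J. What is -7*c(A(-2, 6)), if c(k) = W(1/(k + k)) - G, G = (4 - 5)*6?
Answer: -5803/144 ≈ -40.299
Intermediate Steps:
W(J) = J*(3 + J) (W(J) = (3 + J)*J = J*(3 + J))
G = -6 (G = -1*6 = -6)
c(k) = 6 + (3 + 1/(2*k))/(2*k) (c(k) = (3 + 1/(k + k))/(k + k) - 1*(-6) = (3 + 1/(2*k))/((2*k)) + 6 = (1/(2*k))*(3 + 1/(2*k)) + 6 = (3 + 1/(2*k))/(2*k) + 6 = 6 + (3 + 1/(2*k))/(2*k))
-7*c(A(-2, 6)) = -7*(6 + 1/(4*(-1*6)²) + 3/(2*((-1*6)))) = -7*(6 + (¼)/(-6)² + (3/2)/(-6)) = -7*(6 + (¼)*(1/36) + (3/2)*(-⅙)) = -7*(6 + 1/144 - ¼) = -7*829/144 = -5803/144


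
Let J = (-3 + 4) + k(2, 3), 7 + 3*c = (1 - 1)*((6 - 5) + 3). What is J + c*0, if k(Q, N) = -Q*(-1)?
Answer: 3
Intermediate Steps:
k(Q, N) = Q
c = -7/3 (c = -7/3 + ((1 - 1)*((6 - 5) + 3))/3 = -7/3 + (0*(1 + 3))/3 = -7/3 + (0*4)/3 = -7/3 + (⅓)*0 = -7/3 + 0 = -7/3 ≈ -2.3333)
J = 3 (J = (-3 + 4) + 2 = 1 + 2 = 3)
J + c*0 = 3 - 7/3*0 = 3 + 0 = 3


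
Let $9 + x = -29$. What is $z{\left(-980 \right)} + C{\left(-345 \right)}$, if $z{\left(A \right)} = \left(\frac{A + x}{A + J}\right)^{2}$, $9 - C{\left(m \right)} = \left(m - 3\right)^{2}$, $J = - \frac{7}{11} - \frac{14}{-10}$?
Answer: $- \frac{87813803489870}{725171041} \approx -1.2109 \cdot 10^{5}$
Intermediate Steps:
$x = -38$ ($x = -9 - 29 = -38$)
$J = \frac{42}{55}$ ($J = \left(-7\right) \frac{1}{11} - - \frac{7}{5} = - \frac{7}{11} + \frac{7}{5} = \frac{42}{55} \approx 0.76364$)
$C{\left(m \right)} = 9 - \left(-3 + m\right)^{2}$ ($C{\left(m \right)} = 9 - \left(m - 3\right)^{2} = 9 - \left(-3 + m\right)^{2}$)
$z{\left(A \right)} = \frac{\left(-38 + A\right)^{2}}{\left(\frac{42}{55} + A\right)^{2}}$ ($z{\left(A \right)} = \left(\frac{A - 38}{A + \frac{42}{55}}\right)^{2} = \left(\frac{-38 + A}{\frac{42}{55} + A}\right)^{2} = \frac{\left(-38 + A\right)^{2}}{\left(\frac{42}{55} + A\right)^{2}}$)
$z{\left(-980 \right)} + C{\left(-345 \right)} = \frac{3025 \left(-38 - 980\right)^{2}}{\left(42 + 55 \left(-980\right)\right)^{2}} - 345 \left(6 - -345\right) = \frac{3025 \left(-1018\right)^{2}}{\left(42 - 53900\right)^{2}} - 345 \left(6 + 345\right) = 3025 \cdot 1036324 \cdot \frac{1}{2900684164} - 121095 = \frac{783720025}{725171041} - 121095 = - \frac{87813803489870}{725171041}$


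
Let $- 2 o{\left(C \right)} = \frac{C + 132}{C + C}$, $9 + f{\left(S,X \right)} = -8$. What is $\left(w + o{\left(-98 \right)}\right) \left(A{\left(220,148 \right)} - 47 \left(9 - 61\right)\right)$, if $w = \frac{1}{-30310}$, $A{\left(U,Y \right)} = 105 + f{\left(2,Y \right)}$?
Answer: $\frac{23288703}{106085} \approx 219.53$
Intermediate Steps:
$f{\left(S,X \right)} = -17$ ($f{\left(S,X \right)} = -9 - 8 = -17$)
$o{\left(C \right)} = - \frac{132 + C}{4 C}$ ($o{\left(C \right)} = - \frac{\left(C + 132\right) \frac{1}{C + C}}{2} = - \frac{\left(132 + C\right) \frac{1}{2 C}}{2} = - \frac{\frac{1}{2} \frac{1}{C} \left(132 + C\right)}{2} = - \frac{132 + C}{4 C}$)
$A{\left(U,Y \right)} = 88$ ($A{\left(U,Y \right)} = 105 - 17 = 88$)
$w = - \frac{1}{30310} \approx -3.2992 \cdot 10^{-5}$
$\left(w + o{\left(-98 \right)}\right) \left(A{\left(220,148 \right)} - 47 \left(9 - 61\right)\right) = \left(- \frac{1}{30310} + \frac{-132 - -98}{4 \left(-98\right)}\right) \left(88 - 47 \left(9 - 61\right)\right) = \left(- \frac{1}{30310} + \frac{1}{4} \left(- \frac{1}{98}\right) \left(-132 + 98\right)\right) \left(88 - -2444\right) = \left(- \frac{1}{30310} + \frac{1}{4} \left(- \frac{1}{98}\right) \left(-34\right)\right) \left(88 + 2444\right) = \left(- \frac{1}{30310} + \frac{17}{196}\right) 2532 = \frac{36791}{424340} \cdot 2532 = \frac{23288703}{106085}$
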